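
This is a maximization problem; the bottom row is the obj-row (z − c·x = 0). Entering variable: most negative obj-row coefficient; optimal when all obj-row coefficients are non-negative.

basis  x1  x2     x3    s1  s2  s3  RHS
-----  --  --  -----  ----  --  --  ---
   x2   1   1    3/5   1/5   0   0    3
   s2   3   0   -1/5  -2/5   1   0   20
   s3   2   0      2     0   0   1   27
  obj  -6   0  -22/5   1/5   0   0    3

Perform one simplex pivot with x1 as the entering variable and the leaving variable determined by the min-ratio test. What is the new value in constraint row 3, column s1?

-2/5

Ratio test on column x1 — row 1: 3/1 = 3; row 2: 20/3 = 20/3; row 3: 27/2 = 27/2. Minimum is 3 at row 1 (x2 leaves); pivot element 1.
Divide row 1 by 1; eliminate column x1 from the other rows.
Row 3 update in column s1: 0 − 2·(1/5) = -2/5.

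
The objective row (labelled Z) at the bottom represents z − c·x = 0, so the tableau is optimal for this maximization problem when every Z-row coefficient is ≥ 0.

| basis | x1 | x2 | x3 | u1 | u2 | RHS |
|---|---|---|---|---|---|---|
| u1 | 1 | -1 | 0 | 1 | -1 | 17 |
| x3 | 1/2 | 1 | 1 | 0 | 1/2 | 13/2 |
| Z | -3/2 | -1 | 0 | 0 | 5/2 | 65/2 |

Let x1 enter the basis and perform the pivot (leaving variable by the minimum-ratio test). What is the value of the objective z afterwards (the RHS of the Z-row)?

52

Ratio test on column x1 — row 1: 17/1 = 17; row 2: (13/2)/(1/2) = 13. Minimum is 13 at row 2 (x3 leaves); pivot element 1/2.
Pivot on row 2; the Z-row RHS becomes 65/2 − (-3/2)·13 = 52.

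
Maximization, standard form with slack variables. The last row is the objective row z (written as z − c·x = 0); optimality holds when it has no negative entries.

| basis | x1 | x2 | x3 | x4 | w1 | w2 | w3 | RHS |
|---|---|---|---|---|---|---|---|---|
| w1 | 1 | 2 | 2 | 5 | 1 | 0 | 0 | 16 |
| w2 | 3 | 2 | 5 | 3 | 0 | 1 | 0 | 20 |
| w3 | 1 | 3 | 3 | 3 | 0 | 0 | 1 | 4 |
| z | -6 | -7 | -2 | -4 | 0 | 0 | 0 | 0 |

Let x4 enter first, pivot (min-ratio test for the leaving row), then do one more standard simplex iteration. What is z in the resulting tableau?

Ratio test on column x4 — row 1: 16/5 = 16/5; row 2: 20/3 = 20/3; row 3: 4/3 = 4/3. Minimum is 4/3 at row 3 (w3 leaves); pivot element 3.
Pivot on row 3; the z-row RHS becomes 0 − (-4)·(4/3) = 16/3.
Next entering variable (most negative z-row entry -14/3): x1.
Ratio test on column x1 — row 1: entry -2/3 ≤ 0; row 2: 16/2 = 8; row 3: (4/3)/(1/3) = 4. Minimum is 4 at row 3 (x4 leaves); pivot element 1/3.
After the second pivot the z-row RHS is 16/3 − (-14/3)·4 = 24.

24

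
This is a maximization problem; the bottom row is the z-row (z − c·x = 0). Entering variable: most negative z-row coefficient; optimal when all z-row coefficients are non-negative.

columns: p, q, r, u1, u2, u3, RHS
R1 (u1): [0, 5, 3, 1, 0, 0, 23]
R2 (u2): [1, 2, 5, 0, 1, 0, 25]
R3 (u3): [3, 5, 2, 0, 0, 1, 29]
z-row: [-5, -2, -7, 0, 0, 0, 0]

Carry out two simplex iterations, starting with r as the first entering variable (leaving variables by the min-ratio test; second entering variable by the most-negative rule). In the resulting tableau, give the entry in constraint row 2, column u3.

Ratio test on column r — row 1: 23/3 = 23/3; row 2: 25/5 = 5; row 3: 29/2 = 29/2. Minimum is 5 at row 2 (u2 leaves); pivot element 5.
Divide row 2 by 5; eliminate column r from the other rows.
Second iteration: most negative z-row entry is -18/5 in column p, so p enters.
Ratio test on column p — row 1: entry -3/5 ≤ 0; row 2: 5/(1/5) = 25; row 3: 19/(13/5) = 95/13. Minimum is 95/13 at row 3 (u3 leaves); pivot element 13/5.
Divide row 3 by 13/5; eliminate column p from the other rows.
After both pivots, the entry at constraint row 2, column u3 is -1/13.

-1/13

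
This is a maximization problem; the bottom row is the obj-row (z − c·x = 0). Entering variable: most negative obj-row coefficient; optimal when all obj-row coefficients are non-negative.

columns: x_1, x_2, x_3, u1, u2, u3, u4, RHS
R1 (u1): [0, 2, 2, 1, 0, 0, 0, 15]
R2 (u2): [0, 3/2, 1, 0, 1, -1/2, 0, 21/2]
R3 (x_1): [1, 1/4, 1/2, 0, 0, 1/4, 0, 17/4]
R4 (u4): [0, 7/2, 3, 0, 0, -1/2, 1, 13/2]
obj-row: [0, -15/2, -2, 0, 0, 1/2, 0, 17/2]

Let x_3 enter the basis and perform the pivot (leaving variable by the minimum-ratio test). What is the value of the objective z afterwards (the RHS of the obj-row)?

Ratio test on column x_3 — row 1: 15/2 = 15/2; row 2: (21/2)/1 = 21/2; row 3: (17/4)/(1/2) = 17/2; row 4: (13/2)/3 = 13/6. Minimum is 13/6 at row 4 (u4 leaves); pivot element 3.
Pivot on row 4; the obj-row RHS becomes 17/2 − (-2)·(13/6) = 77/6.

77/6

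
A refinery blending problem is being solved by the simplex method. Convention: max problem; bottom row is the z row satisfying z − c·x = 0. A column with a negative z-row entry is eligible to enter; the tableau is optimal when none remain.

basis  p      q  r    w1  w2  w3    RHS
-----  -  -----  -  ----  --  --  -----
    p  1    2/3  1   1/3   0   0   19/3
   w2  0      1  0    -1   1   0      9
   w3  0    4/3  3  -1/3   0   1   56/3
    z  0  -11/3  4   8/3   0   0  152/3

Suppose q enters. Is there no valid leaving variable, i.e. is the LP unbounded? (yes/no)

Column q has positive entries in row(s) 1, 2, 3, so the ratio test bounds it — not unbounded.

no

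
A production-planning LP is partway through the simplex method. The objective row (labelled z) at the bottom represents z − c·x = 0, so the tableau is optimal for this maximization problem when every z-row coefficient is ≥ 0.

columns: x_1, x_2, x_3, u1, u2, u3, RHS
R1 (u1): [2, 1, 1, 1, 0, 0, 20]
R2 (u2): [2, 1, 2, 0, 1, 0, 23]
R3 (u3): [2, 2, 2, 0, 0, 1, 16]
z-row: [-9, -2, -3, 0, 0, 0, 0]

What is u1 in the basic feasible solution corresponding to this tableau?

20

u1 is basic (row 1); its value is the RHS of that row, 20.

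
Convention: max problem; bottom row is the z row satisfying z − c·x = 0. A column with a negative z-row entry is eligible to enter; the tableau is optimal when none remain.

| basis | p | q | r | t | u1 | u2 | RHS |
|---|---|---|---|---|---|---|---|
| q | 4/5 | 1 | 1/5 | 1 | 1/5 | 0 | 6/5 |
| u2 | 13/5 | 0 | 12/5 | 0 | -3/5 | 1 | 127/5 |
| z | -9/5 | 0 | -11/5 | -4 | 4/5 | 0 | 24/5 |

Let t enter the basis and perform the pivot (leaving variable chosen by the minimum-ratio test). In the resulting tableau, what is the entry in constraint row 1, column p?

4/5

Ratio test on column t — row 1: (6/5)/1 = 6/5; row 2: entry 0 ≤ 0. Minimum is 6/5 at row 1 (q leaves); pivot element 1.
Divide row 1 by 1; eliminate column t from the other rows.
In the new row 1, the p entry is the old entry divided by the pivot: (4/5)/1 = 4/5.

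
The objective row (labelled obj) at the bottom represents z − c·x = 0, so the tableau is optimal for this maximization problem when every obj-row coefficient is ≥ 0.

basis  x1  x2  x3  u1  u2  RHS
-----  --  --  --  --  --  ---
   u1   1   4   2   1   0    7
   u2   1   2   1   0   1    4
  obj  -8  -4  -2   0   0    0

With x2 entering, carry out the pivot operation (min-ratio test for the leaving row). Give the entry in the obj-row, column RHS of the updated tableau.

Ratio test on column x2 — row 1: 7/4 = 7/4; row 2: 4/2 = 2. Minimum is 7/4 at row 1 (u1 leaves); pivot element 4.
Divide row 1 by 4; eliminate column x2 from the other rows.
obj-row update in column RHS: 0 − (-4)·(7/4) = 7.

7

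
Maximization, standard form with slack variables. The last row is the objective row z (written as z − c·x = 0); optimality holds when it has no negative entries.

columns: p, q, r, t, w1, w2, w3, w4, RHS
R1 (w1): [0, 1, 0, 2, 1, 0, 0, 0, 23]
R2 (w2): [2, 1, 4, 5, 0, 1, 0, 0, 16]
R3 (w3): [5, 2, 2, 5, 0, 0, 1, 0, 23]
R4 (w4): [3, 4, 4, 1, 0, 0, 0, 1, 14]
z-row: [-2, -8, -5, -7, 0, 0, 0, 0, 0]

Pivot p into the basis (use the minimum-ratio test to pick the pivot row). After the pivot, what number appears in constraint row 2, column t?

Ratio test on column p — row 1: entry 0 ≤ 0; row 2: 16/2 = 8; row 3: 23/5 = 23/5; row 4: 14/3 = 14/3. Minimum is 23/5 at row 3 (w3 leaves); pivot element 5.
Divide row 3 by 5; eliminate column p from the other rows.
Row 2 update in column t: 5 − 2·1 = 3.

3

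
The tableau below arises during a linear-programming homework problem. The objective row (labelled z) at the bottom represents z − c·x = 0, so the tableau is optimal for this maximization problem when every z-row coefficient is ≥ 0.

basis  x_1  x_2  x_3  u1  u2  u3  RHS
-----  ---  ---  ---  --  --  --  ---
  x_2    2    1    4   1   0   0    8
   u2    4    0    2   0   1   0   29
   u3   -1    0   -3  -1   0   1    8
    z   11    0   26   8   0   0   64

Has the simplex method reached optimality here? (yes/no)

Every z-row coefficient is ≥ 0, so the tableau is optimal.

yes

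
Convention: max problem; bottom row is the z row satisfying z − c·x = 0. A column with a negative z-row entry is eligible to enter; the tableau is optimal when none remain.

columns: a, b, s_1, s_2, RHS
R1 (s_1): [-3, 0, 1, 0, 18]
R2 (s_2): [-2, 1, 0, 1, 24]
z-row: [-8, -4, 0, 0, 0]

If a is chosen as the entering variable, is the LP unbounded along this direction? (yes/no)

yes

Every constraint-row entry in column a is ≤ 0, so increasing a is unbounded.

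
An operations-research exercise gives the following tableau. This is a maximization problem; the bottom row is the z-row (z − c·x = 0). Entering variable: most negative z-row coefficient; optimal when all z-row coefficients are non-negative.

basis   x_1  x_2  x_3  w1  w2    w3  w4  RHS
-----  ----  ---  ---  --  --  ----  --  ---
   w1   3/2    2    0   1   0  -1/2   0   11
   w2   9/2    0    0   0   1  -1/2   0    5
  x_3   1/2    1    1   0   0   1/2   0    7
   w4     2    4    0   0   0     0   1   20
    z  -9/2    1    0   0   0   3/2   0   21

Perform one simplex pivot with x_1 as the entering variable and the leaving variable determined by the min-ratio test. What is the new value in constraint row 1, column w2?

Ratio test on column x_1 — row 1: 11/(3/2) = 22/3; row 2: 5/(9/2) = 10/9; row 3: 7/(1/2) = 14; row 4: 20/2 = 10. Minimum is 10/9 at row 2 (w2 leaves); pivot element 9/2.
Divide row 2 by 9/2; eliminate column x_1 from the other rows.
Row 1 update in column w2: 0 − (3/2)·(2/9) = -1/3.

-1/3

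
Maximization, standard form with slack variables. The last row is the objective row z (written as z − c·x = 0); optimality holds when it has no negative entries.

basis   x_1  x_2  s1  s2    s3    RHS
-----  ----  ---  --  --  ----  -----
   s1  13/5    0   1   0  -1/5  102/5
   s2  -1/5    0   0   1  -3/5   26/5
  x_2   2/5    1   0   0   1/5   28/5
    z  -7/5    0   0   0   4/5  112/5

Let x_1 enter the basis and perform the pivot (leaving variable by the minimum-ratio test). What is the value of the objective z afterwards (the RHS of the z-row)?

434/13

Ratio test on column x_1 — row 1: (102/5)/(13/5) = 102/13; row 2: entry -1/5 ≤ 0; row 3: (28/5)/(2/5) = 14. Minimum is 102/13 at row 1 (s1 leaves); pivot element 13/5.
Pivot on row 1; the z-row RHS becomes 112/5 − (-7/5)·(102/13) = 434/13.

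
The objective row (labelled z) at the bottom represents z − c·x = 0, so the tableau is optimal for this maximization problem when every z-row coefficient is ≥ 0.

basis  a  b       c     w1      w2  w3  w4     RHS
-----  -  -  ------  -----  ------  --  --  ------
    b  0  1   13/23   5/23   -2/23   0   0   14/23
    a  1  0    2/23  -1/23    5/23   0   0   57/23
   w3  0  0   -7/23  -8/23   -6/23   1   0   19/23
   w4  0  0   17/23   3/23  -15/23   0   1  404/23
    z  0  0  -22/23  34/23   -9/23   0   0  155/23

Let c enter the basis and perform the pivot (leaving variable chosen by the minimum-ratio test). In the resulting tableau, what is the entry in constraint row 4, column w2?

-7/13

Ratio test on column c — row 1: (14/23)/(13/23) = 14/13; row 2: (57/23)/(2/23) = 57/2; row 3: entry -7/23 ≤ 0; row 4: (404/23)/(17/23) = 404/17. Minimum is 14/13 at row 1 (b leaves); pivot element 13/23.
Divide row 1 by 13/23; eliminate column c from the other rows.
Row 4 update in column w2: -15/23 − (17/23)·(-2/13) = -7/13.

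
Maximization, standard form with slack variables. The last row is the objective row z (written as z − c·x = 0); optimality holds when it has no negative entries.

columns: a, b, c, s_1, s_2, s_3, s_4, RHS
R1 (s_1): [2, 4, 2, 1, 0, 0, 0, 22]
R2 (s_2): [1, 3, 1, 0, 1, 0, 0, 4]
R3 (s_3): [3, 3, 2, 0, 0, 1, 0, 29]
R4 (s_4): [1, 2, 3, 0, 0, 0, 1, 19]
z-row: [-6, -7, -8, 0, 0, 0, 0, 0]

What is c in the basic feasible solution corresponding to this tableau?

0

c is not in the basis, so in the current basic feasible solution c = 0.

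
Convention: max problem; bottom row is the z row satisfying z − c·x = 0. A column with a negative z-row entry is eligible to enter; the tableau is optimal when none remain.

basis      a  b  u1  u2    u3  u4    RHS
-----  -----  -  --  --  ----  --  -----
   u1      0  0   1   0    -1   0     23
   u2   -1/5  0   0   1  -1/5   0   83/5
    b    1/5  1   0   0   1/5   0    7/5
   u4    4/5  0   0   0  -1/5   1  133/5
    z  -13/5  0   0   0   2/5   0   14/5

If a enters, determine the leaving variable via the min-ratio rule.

b

Column a entries and ratios — u1: 0 ≤ 0, skip; u2: -1/5 ≤ 0, skip; b: (7/5)/(1/5) = 7; u4: (133/5)/(4/5) = 133/4.
Smallest ratio is 7 in the row of b, so b leaves.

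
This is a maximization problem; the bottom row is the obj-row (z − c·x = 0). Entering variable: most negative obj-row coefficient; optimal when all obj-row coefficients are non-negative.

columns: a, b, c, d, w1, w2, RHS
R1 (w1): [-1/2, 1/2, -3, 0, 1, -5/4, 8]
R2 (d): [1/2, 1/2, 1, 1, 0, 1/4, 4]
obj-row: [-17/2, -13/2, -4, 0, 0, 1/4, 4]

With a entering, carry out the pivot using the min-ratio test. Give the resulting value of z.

Ratio test on column a — row 1: entry -1/2 ≤ 0; row 2: 4/(1/2) = 8. Minimum is 8 at row 2 (d leaves); pivot element 1/2.
Pivot on row 2; the obj-row RHS becomes 4 − (-17/2)·8 = 72.

72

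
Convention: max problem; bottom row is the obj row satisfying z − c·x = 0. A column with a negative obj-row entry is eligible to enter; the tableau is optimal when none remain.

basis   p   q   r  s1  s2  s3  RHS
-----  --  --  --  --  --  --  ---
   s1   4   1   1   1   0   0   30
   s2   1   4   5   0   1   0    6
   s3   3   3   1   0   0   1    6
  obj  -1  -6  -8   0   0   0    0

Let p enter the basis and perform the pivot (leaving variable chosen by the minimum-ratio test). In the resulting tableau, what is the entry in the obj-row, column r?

Ratio test on column p — row 1: 30/4 = 15/2; row 2: 6/1 = 6; row 3: 6/3 = 2. Minimum is 2 at row 3 (s3 leaves); pivot element 3.
Divide row 3 by 3; eliminate column p from the other rows.
obj-row update in column r: -8 − (-1)·(1/3) = -23/3.

-23/3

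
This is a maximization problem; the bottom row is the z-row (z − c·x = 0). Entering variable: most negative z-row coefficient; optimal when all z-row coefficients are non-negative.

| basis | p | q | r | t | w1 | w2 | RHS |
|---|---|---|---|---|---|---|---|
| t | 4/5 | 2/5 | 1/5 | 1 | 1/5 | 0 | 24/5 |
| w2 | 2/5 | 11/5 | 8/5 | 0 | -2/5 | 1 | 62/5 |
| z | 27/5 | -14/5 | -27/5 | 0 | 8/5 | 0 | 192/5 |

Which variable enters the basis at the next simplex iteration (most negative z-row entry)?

Negative z-row entries: q: -14/5, r: -27/5.
The most negative is -27/5 in column r, so r enters.

r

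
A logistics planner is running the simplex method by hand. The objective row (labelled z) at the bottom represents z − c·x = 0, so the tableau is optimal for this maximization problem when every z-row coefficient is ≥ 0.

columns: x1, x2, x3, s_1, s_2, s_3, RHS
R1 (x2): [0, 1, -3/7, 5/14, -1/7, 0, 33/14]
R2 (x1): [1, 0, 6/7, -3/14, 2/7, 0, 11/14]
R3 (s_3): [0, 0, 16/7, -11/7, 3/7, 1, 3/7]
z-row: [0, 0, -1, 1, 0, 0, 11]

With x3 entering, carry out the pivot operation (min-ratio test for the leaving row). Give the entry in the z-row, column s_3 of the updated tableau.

Ratio test on column x3 — row 1: entry -3/7 ≤ 0; row 2: (11/14)/(6/7) = 11/12; row 3: (3/7)/(16/7) = 3/16. Minimum is 3/16 at row 3 (s_3 leaves); pivot element 16/7.
Divide row 3 by 16/7; eliminate column x3 from the other rows.
z-row update in column s_3: 0 − (-1)·(7/16) = 7/16.

7/16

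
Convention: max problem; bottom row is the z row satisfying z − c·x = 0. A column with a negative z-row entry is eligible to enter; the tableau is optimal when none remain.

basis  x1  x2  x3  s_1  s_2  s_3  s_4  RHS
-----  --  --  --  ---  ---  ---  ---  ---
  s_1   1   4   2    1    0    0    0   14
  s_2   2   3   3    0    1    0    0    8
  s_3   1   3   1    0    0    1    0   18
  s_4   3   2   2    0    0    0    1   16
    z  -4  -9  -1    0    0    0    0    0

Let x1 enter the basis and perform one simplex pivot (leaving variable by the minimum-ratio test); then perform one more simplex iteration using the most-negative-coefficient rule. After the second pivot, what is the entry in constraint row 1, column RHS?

10/3

Ratio test on column x1 — row 1: 14/1 = 14; row 2: 8/2 = 4; row 3: 18/1 = 18; row 4: 16/3 = 16/3. Minimum is 4 at row 2 (s_2 leaves); pivot element 2.
Divide row 2 by 2; eliminate column x1 from the other rows.
Second iteration: most negative z-row entry is -3 in column x2, so x2 enters.
Ratio test on column x2 — row 1: 10/(5/2) = 4; row 2: 4/(3/2) = 8/3; row 3: 14/(3/2) = 28/3; row 4: entry -5/2 ≤ 0. Minimum is 8/3 at row 2 (x1 leaves); pivot element 3/2.
Divide row 2 by 3/2; eliminate column x2 from the other rows.
After both pivots, the entry at constraint row 1, column RHS is 10/3.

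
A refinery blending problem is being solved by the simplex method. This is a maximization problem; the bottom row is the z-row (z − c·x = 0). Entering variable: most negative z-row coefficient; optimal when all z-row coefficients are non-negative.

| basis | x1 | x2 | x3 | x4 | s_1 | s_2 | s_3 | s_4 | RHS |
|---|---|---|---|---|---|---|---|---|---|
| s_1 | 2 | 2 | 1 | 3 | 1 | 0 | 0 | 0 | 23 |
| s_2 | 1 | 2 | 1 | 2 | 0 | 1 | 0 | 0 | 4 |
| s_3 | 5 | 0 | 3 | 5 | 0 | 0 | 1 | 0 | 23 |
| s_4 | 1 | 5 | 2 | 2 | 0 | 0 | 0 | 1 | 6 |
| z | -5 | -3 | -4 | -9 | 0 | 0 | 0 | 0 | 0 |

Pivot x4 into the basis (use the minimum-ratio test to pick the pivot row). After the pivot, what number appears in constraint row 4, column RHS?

2

Ratio test on column x4 — row 1: 23/3 = 23/3; row 2: 4/2 = 2; row 3: 23/5 = 23/5; row 4: 6/2 = 3. Minimum is 2 at row 2 (s_2 leaves); pivot element 2.
Divide row 2 by 2; eliminate column x4 from the other rows.
Row 4 update in column RHS: 6 − 2·2 = 2.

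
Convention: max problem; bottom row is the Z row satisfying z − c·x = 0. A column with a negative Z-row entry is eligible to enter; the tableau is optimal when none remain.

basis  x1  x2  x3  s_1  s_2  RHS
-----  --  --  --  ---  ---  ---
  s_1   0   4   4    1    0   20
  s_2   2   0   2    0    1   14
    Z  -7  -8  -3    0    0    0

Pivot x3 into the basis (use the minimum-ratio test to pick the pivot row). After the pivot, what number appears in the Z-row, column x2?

Ratio test on column x3 — row 1: 20/4 = 5; row 2: 14/2 = 7. Minimum is 5 at row 1 (s_1 leaves); pivot element 4.
Divide row 1 by 4; eliminate column x3 from the other rows.
Z-row update in column x2: -8 − (-3)·1 = -5.

-5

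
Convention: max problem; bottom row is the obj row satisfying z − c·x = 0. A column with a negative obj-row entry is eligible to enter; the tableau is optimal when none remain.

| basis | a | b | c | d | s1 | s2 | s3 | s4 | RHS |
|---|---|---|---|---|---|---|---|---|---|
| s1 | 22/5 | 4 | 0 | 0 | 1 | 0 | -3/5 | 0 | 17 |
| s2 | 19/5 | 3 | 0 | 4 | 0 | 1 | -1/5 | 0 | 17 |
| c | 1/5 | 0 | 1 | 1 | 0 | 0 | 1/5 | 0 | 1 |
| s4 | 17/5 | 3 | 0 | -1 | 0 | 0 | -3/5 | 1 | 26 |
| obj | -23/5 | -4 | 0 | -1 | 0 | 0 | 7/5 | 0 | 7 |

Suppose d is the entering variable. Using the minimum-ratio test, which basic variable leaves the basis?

c

Column d entries and ratios — s1: 0 ≤ 0, skip; s2: 17/4 = 17/4; c: 1/1 = 1; s4: -1 ≤ 0, skip.
Smallest ratio is 1 in the row of c, so c leaves.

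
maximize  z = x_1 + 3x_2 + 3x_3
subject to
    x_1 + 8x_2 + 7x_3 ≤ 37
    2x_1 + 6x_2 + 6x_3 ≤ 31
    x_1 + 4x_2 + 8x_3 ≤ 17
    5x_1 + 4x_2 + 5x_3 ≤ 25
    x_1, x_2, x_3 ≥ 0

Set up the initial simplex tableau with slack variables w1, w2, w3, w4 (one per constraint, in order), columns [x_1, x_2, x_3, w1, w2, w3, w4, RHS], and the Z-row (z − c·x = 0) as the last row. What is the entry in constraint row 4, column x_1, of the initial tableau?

Constraint 4 has coefficient 5 on x_1.

5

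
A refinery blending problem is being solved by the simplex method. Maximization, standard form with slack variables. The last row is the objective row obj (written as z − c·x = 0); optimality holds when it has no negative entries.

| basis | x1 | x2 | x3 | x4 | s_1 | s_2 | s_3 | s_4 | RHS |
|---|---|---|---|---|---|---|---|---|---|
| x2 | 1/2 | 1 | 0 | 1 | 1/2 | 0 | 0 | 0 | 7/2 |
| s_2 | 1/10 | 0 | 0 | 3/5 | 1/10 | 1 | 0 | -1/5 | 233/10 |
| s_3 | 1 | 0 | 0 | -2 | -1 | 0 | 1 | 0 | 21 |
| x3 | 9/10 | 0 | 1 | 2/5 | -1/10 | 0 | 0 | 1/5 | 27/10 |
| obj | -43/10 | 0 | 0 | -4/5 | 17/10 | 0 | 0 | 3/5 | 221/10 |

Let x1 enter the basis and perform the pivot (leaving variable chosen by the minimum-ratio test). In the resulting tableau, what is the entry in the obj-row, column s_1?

Ratio test on column x1 — row 1: (7/2)/(1/2) = 7; row 2: (233/10)/(1/10) = 233; row 3: 21/1 = 21; row 4: (27/10)/(9/10) = 3. Minimum is 3 at row 4 (x3 leaves); pivot element 9/10.
Divide row 4 by 9/10; eliminate column x1 from the other rows.
obj-row update in column s_1: 17/10 − (-43/10)·(-1/9) = 11/9.

11/9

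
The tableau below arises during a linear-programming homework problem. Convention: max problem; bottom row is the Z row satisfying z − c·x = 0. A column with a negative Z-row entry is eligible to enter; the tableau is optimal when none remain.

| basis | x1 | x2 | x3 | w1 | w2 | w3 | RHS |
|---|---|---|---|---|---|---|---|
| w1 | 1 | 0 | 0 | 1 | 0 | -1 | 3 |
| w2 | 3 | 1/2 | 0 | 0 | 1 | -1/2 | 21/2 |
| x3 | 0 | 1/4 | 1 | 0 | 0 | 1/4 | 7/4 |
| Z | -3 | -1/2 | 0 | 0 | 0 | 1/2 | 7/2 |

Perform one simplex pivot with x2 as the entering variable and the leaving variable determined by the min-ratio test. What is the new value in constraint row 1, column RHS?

3

Ratio test on column x2 — row 1: entry 0 ≤ 0; row 2: (21/2)/(1/2) = 21; row 3: (7/4)/(1/4) = 7. Minimum is 7 at row 3 (x3 leaves); pivot element 1/4.
Divide row 3 by 1/4; eliminate column x2 from the other rows.
Row 1 update in column RHS: 3 − 0·7 = 3.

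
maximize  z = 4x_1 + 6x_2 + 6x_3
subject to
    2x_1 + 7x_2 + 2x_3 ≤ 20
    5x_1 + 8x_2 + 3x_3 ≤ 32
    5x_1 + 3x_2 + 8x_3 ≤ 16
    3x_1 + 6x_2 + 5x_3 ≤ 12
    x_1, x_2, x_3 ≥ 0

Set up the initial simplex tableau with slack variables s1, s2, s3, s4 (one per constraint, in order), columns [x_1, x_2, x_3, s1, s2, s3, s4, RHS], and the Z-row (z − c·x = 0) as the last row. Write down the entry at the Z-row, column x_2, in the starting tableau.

The Z-row carries the negated objective coefficients: the x_2 entry is -6.

-6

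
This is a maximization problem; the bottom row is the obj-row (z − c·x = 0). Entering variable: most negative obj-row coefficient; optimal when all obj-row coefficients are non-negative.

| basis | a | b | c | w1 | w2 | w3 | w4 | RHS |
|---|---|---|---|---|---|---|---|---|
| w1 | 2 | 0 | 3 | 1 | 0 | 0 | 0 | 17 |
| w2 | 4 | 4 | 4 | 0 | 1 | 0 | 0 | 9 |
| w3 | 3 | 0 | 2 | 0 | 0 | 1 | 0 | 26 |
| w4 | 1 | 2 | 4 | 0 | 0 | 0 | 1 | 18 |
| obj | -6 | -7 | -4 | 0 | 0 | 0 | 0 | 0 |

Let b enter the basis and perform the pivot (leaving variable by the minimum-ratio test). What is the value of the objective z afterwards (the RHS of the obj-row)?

Ratio test on column b — row 1: entry 0 ≤ 0; row 2: 9/4 = 9/4; row 3: entry 0 ≤ 0; row 4: 18/2 = 9. Minimum is 9/4 at row 2 (w2 leaves); pivot element 4.
Pivot on row 2; the obj-row RHS becomes 0 − (-7)·(9/4) = 63/4.

63/4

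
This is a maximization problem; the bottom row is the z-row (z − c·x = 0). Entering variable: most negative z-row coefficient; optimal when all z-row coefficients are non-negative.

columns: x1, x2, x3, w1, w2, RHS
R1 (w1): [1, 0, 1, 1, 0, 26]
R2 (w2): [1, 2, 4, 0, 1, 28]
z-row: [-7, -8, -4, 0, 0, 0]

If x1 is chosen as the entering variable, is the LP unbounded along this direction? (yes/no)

no

Column x1 has positive entries in row(s) 1, 2, so the ratio test bounds it — not unbounded.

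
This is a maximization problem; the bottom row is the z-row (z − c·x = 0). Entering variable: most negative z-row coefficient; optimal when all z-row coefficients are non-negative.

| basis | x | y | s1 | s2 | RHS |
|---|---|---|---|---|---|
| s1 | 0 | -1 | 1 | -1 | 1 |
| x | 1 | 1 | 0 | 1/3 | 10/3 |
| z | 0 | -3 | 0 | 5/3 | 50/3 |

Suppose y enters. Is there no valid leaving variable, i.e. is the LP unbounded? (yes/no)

Column y has positive entries in row(s) 2, so the ratio test bounds it — not unbounded.

no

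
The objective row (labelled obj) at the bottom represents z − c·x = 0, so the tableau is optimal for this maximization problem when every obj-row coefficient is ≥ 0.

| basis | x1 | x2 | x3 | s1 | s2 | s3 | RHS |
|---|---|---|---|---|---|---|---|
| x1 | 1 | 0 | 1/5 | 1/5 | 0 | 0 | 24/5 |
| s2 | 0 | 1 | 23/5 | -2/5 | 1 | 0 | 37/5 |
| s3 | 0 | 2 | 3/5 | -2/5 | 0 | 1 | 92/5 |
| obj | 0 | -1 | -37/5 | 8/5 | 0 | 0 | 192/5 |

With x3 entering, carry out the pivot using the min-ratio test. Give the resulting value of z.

1157/23

Ratio test on column x3 — row 1: (24/5)/(1/5) = 24; row 2: (37/5)/(23/5) = 37/23; row 3: (92/5)/(3/5) = 92/3. Minimum is 37/23 at row 2 (s2 leaves); pivot element 23/5.
Pivot on row 2; the obj-row RHS becomes 192/5 − (-37/5)·(37/23) = 1157/23.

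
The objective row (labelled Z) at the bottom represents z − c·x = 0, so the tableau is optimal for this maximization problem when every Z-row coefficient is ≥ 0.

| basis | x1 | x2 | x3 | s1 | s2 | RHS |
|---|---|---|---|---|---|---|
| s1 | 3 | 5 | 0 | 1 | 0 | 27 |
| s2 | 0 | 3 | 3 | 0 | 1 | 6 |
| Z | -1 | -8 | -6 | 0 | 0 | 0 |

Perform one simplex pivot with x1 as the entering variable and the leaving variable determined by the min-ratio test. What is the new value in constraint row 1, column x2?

5/3

Ratio test on column x1 — row 1: 27/3 = 9; row 2: entry 0 ≤ 0. Minimum is 9 at row 1 (s1 leaves); pivot element 3.
Divide row 1 by 3; eliminate column x1 from the other rows.
In the new row 1, the x2 entry is the old entry divided by the pivot: 5/3 = 5/3.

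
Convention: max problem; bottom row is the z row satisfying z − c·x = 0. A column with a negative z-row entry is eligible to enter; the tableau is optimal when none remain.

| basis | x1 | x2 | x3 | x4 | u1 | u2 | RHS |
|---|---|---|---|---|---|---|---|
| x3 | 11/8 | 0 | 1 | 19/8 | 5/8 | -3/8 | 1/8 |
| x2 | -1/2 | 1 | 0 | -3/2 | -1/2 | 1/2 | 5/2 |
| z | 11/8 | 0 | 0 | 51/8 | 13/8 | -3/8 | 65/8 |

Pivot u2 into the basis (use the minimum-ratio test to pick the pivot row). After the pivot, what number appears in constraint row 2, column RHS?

Ratio test on column u2 — row 1: entry -3/8 ≤ 0; row 2: (5/2)/(1/2) = 5. Minimum is 5 at row 2 (x2 leaves); pivot element 1/2.
Divide row 2 by 1/2; eliminate column u2 from the other rows.
In the new row 2, the RHS entry is the old entry divided by the pivot: (5/2)/(1/2) = 5.

5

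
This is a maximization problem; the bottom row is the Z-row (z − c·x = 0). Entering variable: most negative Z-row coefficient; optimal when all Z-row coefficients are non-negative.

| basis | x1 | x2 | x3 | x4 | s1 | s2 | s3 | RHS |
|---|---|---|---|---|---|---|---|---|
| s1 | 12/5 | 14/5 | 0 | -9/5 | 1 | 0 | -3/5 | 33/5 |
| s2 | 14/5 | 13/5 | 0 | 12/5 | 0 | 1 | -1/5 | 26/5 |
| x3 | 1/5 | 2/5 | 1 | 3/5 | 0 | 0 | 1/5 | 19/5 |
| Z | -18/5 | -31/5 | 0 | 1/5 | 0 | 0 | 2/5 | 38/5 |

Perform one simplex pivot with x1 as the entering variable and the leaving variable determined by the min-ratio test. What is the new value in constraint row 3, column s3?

Ratio test on column x1 — row 1: (33/5)/(12/5) = 11/4; row 2: (26/5)/(14/5) = 13/7; row 3: (19/5)/(1/5) = 19. Minimum is 13/7 at row 2 (s2 leaves); pivot element 14/5.
Divide row 2 by 14/5; eliminate column x1 from the other rows.
Row 3 update in column s3: 1/5 − (1/5)·(-1/14) = 3/14.

3/14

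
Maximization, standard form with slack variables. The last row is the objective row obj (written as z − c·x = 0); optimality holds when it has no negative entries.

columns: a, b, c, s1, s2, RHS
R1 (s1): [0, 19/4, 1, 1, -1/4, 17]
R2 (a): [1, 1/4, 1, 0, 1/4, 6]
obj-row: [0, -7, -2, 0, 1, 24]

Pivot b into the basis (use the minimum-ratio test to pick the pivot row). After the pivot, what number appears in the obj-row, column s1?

Ratio test on column b — row 1: 17/(19/4) = 68/19; row 2: 6/(1/4) = 24. Minimum is 68/19 at row 1 (s1 leaves); pivot element 19/4.
Divide row 1 by 19/4; eliminate column b from the other rows.
obj-row update in column s1: 0 − (-7)·(4/19) = 28/19.

28/19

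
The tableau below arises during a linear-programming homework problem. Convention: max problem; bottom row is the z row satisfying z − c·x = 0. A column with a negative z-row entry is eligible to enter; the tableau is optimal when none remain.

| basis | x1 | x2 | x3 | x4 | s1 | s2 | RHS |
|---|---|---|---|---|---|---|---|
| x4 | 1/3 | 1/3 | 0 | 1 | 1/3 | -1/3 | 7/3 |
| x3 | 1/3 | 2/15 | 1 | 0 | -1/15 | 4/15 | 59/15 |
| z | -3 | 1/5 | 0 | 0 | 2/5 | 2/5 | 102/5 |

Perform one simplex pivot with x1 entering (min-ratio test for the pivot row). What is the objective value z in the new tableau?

Ratio test on column x1 — row 1: (7/3)/(1/3) = 7; row 2: (59/15)/(1/3) = 59/5. Minimum is 7 at row 1 (x4 leaves); pivot element 1/3.
Pivot on row 1; the z-row RHS becomes 102/5 − (-3)·7 = 207/5.

207/5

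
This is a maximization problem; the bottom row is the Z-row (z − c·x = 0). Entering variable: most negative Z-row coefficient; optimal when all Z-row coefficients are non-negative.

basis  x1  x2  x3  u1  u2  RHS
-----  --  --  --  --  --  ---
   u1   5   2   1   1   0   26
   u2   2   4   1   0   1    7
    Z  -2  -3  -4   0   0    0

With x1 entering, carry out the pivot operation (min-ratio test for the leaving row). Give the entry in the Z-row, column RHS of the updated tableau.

7

Ratio test on column x1 — row 1: 26/5 = 26/5; row 2: 7/2 = 7/2. Minimum is 7/2 at row 2 (u2 leaves); pivot element 2.
Divide row 2 by 2; eliminate column x1 from the other rows.
Z-row update in column RHS: 0 − (-2)·(7/2) = 7.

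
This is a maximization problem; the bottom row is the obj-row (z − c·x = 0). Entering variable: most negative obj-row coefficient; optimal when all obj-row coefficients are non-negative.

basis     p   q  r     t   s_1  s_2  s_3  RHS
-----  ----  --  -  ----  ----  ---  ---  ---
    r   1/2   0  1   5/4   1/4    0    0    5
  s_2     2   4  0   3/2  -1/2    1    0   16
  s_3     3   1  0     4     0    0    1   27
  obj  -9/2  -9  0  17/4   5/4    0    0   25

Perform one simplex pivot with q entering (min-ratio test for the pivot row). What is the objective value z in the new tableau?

61

Ratio test on column q — row 1: entry 0 ≤ 0; row 2: 16/4 = 4; row 3: 27/1 = 27. Minimum is 4 at row 2 (s_2 leaves); pivot element 4.
Pivot on row 2; the obj-row RHS becomes 25 − (-9)·4 = 61.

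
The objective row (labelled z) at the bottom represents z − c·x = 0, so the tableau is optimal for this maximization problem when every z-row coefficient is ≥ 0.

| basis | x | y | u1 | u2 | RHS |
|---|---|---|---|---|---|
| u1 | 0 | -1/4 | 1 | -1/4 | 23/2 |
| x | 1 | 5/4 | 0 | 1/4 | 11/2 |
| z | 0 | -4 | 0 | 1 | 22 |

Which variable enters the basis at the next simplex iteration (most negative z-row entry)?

y

Negative z-row entries: y: -4.
The most negative is -4 in column y, so y enters.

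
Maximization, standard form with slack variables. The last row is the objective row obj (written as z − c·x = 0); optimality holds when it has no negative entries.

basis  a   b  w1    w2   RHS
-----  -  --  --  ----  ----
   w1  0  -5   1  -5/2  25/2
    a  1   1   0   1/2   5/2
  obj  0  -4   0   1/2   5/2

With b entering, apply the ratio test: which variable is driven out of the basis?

a

Column b entries and ratios — w1: -5 ≤ 0, skip; a: (5/2)/1 = 5/2.
Smallest ratio is 5/2 in the row of a, so a leaves.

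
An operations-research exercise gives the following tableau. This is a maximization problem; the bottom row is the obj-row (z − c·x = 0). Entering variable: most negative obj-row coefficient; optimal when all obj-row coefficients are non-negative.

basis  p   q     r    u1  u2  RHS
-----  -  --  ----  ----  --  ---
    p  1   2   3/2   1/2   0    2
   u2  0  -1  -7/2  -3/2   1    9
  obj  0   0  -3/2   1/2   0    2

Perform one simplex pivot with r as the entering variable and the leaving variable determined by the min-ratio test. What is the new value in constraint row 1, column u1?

1/3

Ratio test on column r — row 1: 2/(3/2) = 4/3; row 2: entry -7/2 ≤ 0. Minimum is 4/3 at row 1 (p leaves); pivot element 3/2.
Divide row 1 by 3/2; eliminate column r from the other rows.
In the new row 1, the u1 entry is the old entry divided by the pivot: (1/2)/(3/2) = 1/3.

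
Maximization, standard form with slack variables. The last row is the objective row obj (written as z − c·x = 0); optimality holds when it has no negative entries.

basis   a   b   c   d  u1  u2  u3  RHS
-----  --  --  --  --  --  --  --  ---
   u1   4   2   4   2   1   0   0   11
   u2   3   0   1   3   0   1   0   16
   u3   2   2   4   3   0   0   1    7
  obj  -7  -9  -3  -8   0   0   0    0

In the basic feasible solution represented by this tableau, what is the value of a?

a is not in the basis, so in the current basic feasible solution a = 0.

0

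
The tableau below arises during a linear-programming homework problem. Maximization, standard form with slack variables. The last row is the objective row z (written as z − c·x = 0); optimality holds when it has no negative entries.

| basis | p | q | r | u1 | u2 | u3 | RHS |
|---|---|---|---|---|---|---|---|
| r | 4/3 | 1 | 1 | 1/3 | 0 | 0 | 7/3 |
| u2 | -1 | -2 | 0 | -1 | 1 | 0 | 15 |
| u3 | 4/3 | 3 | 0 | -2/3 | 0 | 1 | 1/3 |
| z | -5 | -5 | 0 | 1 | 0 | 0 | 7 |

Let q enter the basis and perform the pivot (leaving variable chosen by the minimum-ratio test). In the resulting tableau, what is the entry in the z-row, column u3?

Ratio test on column q — row 1: (7/3)/1 = 7/3; row 2: entry -2 ≤ 0; row 3: (1/3)/3 = 1/9. Minimum is 1/9 at row 3 (u3 leaves); pivot element 3.
Divide row 3 by 3; eliminate column q from the other rows.
z-row update in column u3: 0 − (-5)·(1/3) = 5/3.

5/3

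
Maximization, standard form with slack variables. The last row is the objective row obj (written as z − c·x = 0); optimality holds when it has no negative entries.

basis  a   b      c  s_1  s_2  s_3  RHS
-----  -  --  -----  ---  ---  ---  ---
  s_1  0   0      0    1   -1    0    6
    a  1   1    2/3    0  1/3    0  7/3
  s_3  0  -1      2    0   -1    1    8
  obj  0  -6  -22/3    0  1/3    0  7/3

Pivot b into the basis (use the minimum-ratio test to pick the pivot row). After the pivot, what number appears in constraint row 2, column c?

2/3

Ratio test on column b — row 1: entry 0 ≤ 0; row 2: (7/3)/1 = 7/3; row 3: entry -1 ≤ 0. Minimum is 7/3 at row 2 (a leaves); pivot element 1.
Divide row 2 by 1; eliminate column b from the other rows.
In the new row 2, the c entry is the old entry divided by the pivot: (2/3)/1 = 2/3.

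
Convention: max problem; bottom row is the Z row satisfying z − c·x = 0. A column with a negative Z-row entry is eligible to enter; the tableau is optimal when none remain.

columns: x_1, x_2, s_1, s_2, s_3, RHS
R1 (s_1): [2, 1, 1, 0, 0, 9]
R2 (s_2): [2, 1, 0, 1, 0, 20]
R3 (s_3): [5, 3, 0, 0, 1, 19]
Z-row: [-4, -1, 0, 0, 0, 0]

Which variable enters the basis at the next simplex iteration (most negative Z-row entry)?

Negative Z-row entries: x_1: -4, x_2: -1.
The most negative is -4 in column x_1, so x_1 enters.

x_1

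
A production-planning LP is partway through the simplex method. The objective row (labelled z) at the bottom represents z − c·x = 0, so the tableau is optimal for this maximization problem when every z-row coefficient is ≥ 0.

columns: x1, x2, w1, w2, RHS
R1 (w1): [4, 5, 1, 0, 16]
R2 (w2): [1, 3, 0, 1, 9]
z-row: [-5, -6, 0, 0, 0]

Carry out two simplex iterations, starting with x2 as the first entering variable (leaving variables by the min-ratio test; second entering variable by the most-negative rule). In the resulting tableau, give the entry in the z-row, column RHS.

135/7

Ratio test on column x2 — row 1: 16/5 = 16/5; row 2: 9/3 = 3. Minimum is 3 at row 2 (w2 leaves); pivot element 3.
Divide row 2 by 3; eliminate column x2 from the other rows.
Second iteration: most negative z-row entry is -3 in column x1, so x1 enters.
Ratio test on column x1 — row 1: 1/(7/3) = 3/7; row 2: 3/(1/3) = 9. Minimum is 3/7 at row 1 (w1 leaves); pivot element 7/3.
Divide row 1 by 7/3; eliminate column x1 from the other rows.
After both pivots, the entry at the z-row, column RHS is 135/7.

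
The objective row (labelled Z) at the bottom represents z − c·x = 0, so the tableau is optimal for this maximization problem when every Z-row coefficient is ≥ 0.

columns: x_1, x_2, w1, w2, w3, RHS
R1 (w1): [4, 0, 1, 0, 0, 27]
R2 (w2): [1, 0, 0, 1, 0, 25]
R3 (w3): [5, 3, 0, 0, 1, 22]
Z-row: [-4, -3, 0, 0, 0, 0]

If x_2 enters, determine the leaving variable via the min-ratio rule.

Column x_2 entries and ratios — w1: 0 ≤ 0, skip; w2: 0 ≤ 0, skip; w3: 22/3 = 22/3.
Smallest ratio is 22/3 in the row of w3, so w3 leaves.

w3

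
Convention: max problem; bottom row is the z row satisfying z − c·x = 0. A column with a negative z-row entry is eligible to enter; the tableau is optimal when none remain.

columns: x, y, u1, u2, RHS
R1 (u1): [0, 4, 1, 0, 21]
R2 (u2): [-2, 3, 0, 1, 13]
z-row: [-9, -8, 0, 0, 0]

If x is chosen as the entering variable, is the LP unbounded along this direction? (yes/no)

Every constraint-row entry in column x is ≤ 0, so increasing x is unbounded.

yes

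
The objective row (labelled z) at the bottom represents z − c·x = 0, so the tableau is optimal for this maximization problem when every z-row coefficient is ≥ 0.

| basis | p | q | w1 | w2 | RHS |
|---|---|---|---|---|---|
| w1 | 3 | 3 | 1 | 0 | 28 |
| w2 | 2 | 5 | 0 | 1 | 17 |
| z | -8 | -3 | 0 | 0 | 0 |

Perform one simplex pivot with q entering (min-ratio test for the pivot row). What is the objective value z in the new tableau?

Ratio test on column q — row 1: 28/3 = 28/3; row 2: 17/5 = 17/5. Minimum is 17/5 at row 2 (w2 leaves); pivot element 5.
Pivot on row 2; the z-row RHS becomes 0 − (-3)·(17/5) = 51/5.

51/5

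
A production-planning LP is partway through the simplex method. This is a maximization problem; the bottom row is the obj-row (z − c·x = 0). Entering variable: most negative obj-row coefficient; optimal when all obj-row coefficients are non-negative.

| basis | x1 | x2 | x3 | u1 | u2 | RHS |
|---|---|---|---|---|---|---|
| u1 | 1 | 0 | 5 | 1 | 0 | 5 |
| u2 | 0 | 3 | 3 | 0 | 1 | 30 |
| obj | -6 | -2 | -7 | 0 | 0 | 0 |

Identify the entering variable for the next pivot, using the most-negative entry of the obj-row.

Negative obj-row entries: x1: -6, x2: -2, x3: -7.
The most negative is -7 in column x3, so x3 enters.

x3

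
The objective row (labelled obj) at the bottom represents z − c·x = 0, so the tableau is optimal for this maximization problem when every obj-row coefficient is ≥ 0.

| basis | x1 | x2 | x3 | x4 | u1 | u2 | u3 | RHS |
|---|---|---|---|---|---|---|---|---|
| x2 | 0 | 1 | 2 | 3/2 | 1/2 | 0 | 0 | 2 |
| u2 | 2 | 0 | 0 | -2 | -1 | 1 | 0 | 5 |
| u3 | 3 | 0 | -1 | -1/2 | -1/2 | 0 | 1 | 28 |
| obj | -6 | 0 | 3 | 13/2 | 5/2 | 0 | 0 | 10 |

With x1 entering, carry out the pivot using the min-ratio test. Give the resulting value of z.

25

Ratio test on column x1 — row 1: entry 0 ≤ 0; row 2: 5/2 = 5/2; row 3: 28/3 = 28/3. Minimum is 5/2 at row 2 (u2 leaves); pivot element 2.
Pivot on row 2; the obj-row RHS becomes 10 − (-6)·(5/2) = 25.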